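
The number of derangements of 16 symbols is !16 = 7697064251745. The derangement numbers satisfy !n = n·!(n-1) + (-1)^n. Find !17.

!17 = 17·7697064251745 - 1 = 130850092279664.

130850092279664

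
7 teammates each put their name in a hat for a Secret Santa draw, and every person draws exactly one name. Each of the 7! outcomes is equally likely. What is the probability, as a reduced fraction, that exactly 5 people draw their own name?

1/240

Favorable outcomes: C(7,5)·!2 = 21·1 = 21.
Total outcomes: 7! = 5040.
Probability = 21/5040 = 1/240.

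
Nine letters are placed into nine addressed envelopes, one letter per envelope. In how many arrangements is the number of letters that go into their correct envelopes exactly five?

Pick the 5 fixed positions: C(9,5) = 126 ways.
The other 4 form a derangement: !4 = 9.
Total: 126 × 9 = 1134.

1134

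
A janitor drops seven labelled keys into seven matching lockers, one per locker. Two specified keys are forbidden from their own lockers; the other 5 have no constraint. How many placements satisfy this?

Let A_j be the event that the j-th constrained one is fixed. By inclusion-exclusion over the 2 events:
Σ_{j=0}^{2} (-1)^j C(2,j)(7-j)!
= C(2,0)·7! - C(2,1)·6! + C(2,2)·5!
= 5040 - 1440 + 120
= 3720

3720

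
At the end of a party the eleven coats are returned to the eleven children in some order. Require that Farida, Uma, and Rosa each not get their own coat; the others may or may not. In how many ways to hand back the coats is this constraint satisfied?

30078720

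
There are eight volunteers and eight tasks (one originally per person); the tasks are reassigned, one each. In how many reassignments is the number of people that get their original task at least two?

# with exactly i fixed is C(8,i)·!(8-i); sum over i=2..8:
  i=2: C(8,2)·!6 = 28·265 = 7420
  i=3: C(8,3)·!5 = 56·44 = 2464
  i=4: C(8,4)·!4 = 70·9 = 630
  i=5: C(8,5)·!3 = 56·2 = 112
  i=6: C(8,6)·!2 = 28·1 = 28
  i=7: C(8,7)·!1 = 8·0 = 0
  i=8: C(8,8)·!0 = 1·1 = 1
Total = 10655.

10655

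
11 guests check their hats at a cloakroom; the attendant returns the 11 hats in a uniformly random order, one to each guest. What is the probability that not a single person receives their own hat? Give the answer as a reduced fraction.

Favorable outcomes: !11 = 14684570.
Total outcomes: 11! = 39916800.
Probability = 14684570/39916800 = 1468457/3991680.

1468457/3991680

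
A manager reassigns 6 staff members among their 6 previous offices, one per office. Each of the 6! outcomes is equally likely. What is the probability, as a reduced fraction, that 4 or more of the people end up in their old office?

1/45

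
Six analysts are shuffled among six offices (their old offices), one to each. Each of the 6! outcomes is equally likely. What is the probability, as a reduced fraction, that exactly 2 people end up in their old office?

Favorable outcomes: C(6,2)·!4 = 15·9 = 135.
Total outcomes: 6! = 720.
Probability = 135/720 = 3/16.

3/16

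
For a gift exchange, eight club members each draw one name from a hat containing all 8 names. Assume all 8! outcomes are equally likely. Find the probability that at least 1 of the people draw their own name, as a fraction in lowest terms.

Favorable outcomes: Σ_{i≥1} C(8,i)·!(8-i) = 8·1854 + 28·265 + 56·44 + 70·9 + 56·2 + 28·1 + 8·0 + 1·1 = 25487.
Total outcomes: 8! = 40320.
Probability = 25487/40320 = 3641/5760.

3641/5760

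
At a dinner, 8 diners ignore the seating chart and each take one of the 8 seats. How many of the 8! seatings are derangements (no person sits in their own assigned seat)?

14833

Recurrence: !8 = 7·(!7 + !6).
!8 = 7·(1854 + 265) = 7·2119 = 14833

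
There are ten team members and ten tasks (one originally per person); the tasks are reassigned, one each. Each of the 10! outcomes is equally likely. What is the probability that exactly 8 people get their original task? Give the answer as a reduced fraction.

Favorable outcomes: C(10,8)·!2 = 45·1 = 45.
Total outcomes: 10! = 3628800.
Probability = 45/3628800 = 1/80640.

1/80640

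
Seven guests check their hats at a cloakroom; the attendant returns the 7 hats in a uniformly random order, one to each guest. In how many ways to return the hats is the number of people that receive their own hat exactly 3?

Choose which 3 of the 7 are fixed: C(7,3) = 35.
The other 4 form a derangement: !4 = 9.
Total: 35 × 9 = 315.

315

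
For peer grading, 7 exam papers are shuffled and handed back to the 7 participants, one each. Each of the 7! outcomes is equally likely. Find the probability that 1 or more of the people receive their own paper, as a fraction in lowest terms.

Favorable outcomes: Σ_{i≥1} C(7,i)·!(7-i) = 7·265 + 21·44 + 35·9 + 35·2 + 21·1 + 7·0 + 1·1 = 3186.
Total outcomes: 7! = 5040.
Probability = 3186/5040 = 177/280.

177/280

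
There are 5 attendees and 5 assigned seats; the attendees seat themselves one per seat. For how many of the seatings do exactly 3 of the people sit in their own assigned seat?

Choose which 3 of the 5 are fixed: C(5,3) = 10.
The remaining 2 must be deranged: !2 = 1.
Total: 10 × 1 = 10.

10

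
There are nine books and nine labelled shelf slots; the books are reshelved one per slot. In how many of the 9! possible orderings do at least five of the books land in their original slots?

1339

Sum C(9,i)·!(9-i) for i = 5..9:
  i=5: C(9,5)·!4 = 126·9 = 1134
  i=6: C(9,6)·!3 = 84·2 = 168
  i=7: C(9,7)·!2 = 36·1 = 36
  i=8: C(9,8)·!1 = 9·0 = 0
  i=9: C(9,9)·!0 = 1·1 = 1
Total = 1339.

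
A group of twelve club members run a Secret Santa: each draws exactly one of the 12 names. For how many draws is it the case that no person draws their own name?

176214841

!12 = 12! · Σ_{k=0}^{12} (-1)^k/k!
= 12! - 12!/1! + 12!/2! - 12!/3! + 12!/4! - 12!/5! + 12!/6! - 12!/7! + 12!/8! - 12!/9! + 12!/10! - 12!/11! + 12!/12!
= 479001600 - 479001600 + 239500800 - 79833600 + 19958400 - 3991680 + 665280 - 95040 + 11880 - 1320 + 132 - 12 + 1
= 176214841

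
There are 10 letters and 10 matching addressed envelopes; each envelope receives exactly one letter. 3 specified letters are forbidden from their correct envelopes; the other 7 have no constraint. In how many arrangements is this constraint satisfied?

2656080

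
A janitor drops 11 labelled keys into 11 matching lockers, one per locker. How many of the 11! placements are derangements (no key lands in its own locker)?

!11 = 11! · Σ_{k=0}^{11} (-1)^k/k!
= 11! - 11!/1! + 11!/2! - 11!/3! + 11!/4! - 11!/5! + 11!/6! - 11!/7! + 11!/8! - 11!/9! + 11!/10! - 11!/11!
= 39916800 - 39916800 + 19958400 - 6652800 + 1663200 - 332640 + 55440 - 7920 + 990 - 110 + 11 - 1
= 14684570

14684570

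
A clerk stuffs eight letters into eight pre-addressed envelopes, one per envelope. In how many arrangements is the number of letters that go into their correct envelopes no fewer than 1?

# with exactly i fixed is C(8,i)·!(8-i); sum over i=1..8:
  i=1: C(8,1)·!7 = 8·1854 = 14832
  i=2: C(8,2)·!6 = 28·265 = 7420
  i=3: C(8,3)·!5 = 56·44 = 2464
  i=4: C(8,4)·!4 = 70·9 = 630
  i=5: C(8,5)·!3 = 56·2 = 112
  i=6: C(8,6)·!2 = 28·1 = 28
  i=7: C(8,7)·!1 = 8·0 = 0
  i=8: C(8,8)·!0 = 1·1 = 1
Total = 25487.

25487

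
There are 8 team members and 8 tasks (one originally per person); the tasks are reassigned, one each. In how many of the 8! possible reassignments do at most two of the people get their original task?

37085

# with exactly i fixed is C(8,i)·!(8-i); sum over i=0..2:
  i=0: C(8,0)·!8 = 1·14833 = 14833
  i=1: C(8,1)·!7 = 8·1854 = 14832
  i=2: C(8,2)·!6 = 28·265 = 7420
Total = 37085.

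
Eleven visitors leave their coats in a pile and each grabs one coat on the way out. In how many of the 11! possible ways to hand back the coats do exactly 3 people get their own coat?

2447445

Pick the 3 fixed positions: C(11,3) = 165 ways.
The other 8 form a derangement: !8 = 14833.
Total: 165 × 14833 = 2447445.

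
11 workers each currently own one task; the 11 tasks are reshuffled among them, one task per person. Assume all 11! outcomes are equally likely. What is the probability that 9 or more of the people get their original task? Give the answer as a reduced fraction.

1/712800

Favorable outcomes: Σ_{i≥9} C(11,i)·!(11-i) = 55·1 + 11·0 + 1·1 = 56.
Total outcomes: 11! = 39916800.
Probability = 56/39916800 = 1/712800.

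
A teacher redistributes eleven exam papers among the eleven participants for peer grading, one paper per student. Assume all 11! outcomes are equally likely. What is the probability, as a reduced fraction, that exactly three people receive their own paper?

2119/34560

Favorable outcomes: C(11,3)·!8 = 165·14833 = 2447445.
Total outcomes: 11! = 39916800.
Probability = 2447445/39916800 = 2119/34560.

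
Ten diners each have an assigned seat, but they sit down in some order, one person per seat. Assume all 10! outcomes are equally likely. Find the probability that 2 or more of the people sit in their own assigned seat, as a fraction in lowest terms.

958879/3628800

Favorable outcomes: Σ_{i≥2} C(10,i)·!(10-i) = 45·14833 + 120·1854 + 210·265 + 252·44 + 210·9 + 120·2 + 45·1 + 10·0 + 1·1 = 958879.
Total outcomes: 10! = 3628800.
Probability = 958879/3628800 = 958879/3628800.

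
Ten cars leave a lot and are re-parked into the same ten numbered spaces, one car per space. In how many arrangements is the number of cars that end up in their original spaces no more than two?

Sum C(10,i)·!(10-i) for i = 0..2:
  i=0: C(10,0)·!10 = 1·1334961 = 1334961
  i=1: C(10,1)·!9 = 10·133496 = 1334960
  i=2: C(10,2)·!8 = 45·14833 = 667485
Total = 3337406.

3337406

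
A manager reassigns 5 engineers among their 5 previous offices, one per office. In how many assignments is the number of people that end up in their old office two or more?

31

Sum C(5,i)·!(5-i) for i = 2..5:
  i=2: C(5,2)·!3 = 10·2 = 20
  i=3: C(5,3)·!2 = 10·1 = 10
  i=4: C(5,4)·!1 = 5·0 = 0
  i=5: C(5,5)·!0 = 1·1 = 1
Total = 31.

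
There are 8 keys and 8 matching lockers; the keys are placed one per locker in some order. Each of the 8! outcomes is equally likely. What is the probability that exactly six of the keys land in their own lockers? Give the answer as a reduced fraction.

1/1440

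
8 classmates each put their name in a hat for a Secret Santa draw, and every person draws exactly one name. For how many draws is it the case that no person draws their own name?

14833

By inclusion-exclusion, !8 = Σ (-1)^k · 8!/k! for k=0..8
= 8! - 8!/1! + 8!/2! - 8!/3! + 8!/4! - 8!/5! + 8!/6! - 8!/7! + 8!/8!
= 40320 - 40320 + 20160 - 6720 + 1680 - 336 + 56 - 8 + 1
= 14833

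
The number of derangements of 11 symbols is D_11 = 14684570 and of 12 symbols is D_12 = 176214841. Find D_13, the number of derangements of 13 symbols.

2290792932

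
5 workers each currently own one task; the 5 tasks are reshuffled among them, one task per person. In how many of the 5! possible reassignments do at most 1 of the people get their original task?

Sum C(5,i)·!(5-i) for i = 0..1:
  i=0: C(5,0)·!5 = 1·44 = 44
  i=1: C(5,1)·!4 = 5·9 = 45
Total = 89.

89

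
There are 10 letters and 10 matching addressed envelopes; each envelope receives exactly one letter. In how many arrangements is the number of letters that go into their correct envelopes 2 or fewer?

Sum C(10,i)·!(10-i) for i = 0..2:
  i=0: C(10,0)·!10 = 1·1334961 = 1334961
  i=1: C(10,1)·!9 = 10·133496 = 1334960
  i=2: C(10,2)·!8 = 45·14833 = 667485
Total = 3337406.

3337406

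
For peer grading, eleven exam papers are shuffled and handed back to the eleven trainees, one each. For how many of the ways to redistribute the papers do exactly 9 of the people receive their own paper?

Pick the 9 fixed positions: C(11,9) = 55 ways.
The other 2 form a derangement: !2 = 1.
Total: 55 × 1 = 55.

55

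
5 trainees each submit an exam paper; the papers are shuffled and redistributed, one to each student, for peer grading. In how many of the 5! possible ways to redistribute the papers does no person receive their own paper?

Use !n = n·!(n-1) + (-1)^n.
!5 = 5·9 - 1 = 44

44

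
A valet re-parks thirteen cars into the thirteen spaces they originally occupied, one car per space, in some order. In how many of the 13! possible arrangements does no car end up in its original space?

2290792932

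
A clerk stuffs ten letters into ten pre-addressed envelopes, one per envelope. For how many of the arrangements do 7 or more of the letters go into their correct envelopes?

286

Sum C(10,i)·!(10-i) for i = 7..10:
  i=7: C(10,7)·!3 = 120·2 = 240
  i=8: C(10,8)·!2 = 45·1 = 45
  i=9: C(10,9)·!1 = 10·0 = 0
  i=10: C(10,10)·!0 = 1·1 = 1
Total = 286.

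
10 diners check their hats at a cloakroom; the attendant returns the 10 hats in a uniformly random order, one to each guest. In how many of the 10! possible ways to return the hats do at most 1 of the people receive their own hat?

# with exactly i fixed is C(10,i)·!(10-i); sum over i=0..1:
  i=0: C(10,0)·!10 = 1·1334961 = 1334961
  i=1: C(10,1)·!9 = 10·133496 = 1334960
Total = 2669921.

2669921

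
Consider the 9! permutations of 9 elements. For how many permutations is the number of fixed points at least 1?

229384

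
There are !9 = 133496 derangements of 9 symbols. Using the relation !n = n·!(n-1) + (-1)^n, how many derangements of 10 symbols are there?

1334961

!10 = 10·133496 + 1 = 1334961.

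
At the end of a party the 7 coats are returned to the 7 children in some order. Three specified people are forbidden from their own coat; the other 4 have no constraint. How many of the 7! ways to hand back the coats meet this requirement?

Inclusion-exclusion on the 3 forbidden self-matches:
Σ_{j=0}^{3} (-1)^j C(3,j)(7-j)!
= C(3,0)·7! - C(3,1)·6! + C(3,2)·5! - C(3,3)·4!
= 5040 - 2160 + 360 - 24
= 3216

3216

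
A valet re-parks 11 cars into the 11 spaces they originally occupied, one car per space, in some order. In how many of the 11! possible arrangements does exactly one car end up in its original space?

Pick the single fixed position: C(11,1) = 11 ways.
The remaining 10 must be deranged: !10 = 1334961.
Total: 11 × 1334961 = 14684571.

14684571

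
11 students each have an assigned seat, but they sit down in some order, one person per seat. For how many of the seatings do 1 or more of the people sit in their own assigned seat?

25232230

# with exactly i fixed is C(11,i)·!(11-i); sum over i=1..11:
  i=1: C(11,1)·!10 = 11·1334961 = 14684571
  i=2: C(11,2)·!9 = 55·133496 = 7342280
  i=3: C(11,3)·!8 = 165·14833 = 2447445
  i=4: C(11,4)·!7 = 330·1854 = 611820
  i=5: C(11,5)·!6 = 462·265 = 122430
  i=6: C(11,6)·!5 = 462·44 = 20328
  i=7: C(11,7)·!4 = 330·9 = 2970
  i=8: C(11,8)·!3 = 165·2 = 330
  i=9: C(11,9)·!2 = 55·1 = 55
  i=10: C(11,10)·!1 = 11·0 = 0
  i=11: C(11,11)·!0 = 1·1 = 1
Total = 25232230.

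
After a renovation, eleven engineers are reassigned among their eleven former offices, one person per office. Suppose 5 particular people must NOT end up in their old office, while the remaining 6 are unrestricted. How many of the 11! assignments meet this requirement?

25022880

Inclusion-exclusion on the 5 forbidden self-matches:
Σ_{j=0}^{5} (-1)^j C(5,j)(11-j)!
= C(5,0)·11! - C(5,1)·10! + C(5,2)·9! - C(5,3)·8! + C(5,4)·7! - C(5,5)·6!
= 39916800 - 18144000 + 3628800 - 403200 + 25200 - 720
= 25022880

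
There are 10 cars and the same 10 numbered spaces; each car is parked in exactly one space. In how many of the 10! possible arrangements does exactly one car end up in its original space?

1334960

Pick the single fixed position: C(10,1) = 10 ways.
The remaining 9 must be deranged: !9 = 133496.
Total: 10 × 133496 = 1334960.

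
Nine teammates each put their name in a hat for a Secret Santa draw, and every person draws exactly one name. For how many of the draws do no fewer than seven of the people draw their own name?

37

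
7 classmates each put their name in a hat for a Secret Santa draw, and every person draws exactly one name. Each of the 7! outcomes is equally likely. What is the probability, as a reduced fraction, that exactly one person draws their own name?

Favorable outcomes: C(7,1)·!6 = 7·265 = 1855.
Total outcomes: 7! = 5040.
Probability = 1855/5040 = 53/144.

53/144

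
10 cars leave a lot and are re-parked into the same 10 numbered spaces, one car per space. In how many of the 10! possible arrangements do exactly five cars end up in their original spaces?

11088

Pick the 5 fixed positions: C(10,5) = 252 ways.
The remaining 5 must be deranged: !5 = 44.
Total: 252 × 44 = 11088.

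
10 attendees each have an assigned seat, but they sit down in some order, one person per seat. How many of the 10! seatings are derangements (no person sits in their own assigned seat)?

1334961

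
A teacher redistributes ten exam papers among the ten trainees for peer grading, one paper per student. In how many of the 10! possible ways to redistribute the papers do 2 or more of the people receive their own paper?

958879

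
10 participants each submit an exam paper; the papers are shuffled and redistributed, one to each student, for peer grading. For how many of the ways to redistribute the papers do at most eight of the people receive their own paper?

# with exactly i fixed is C(10,i)·!(10-i); sum over i=0..8:
  i=0: C(10,0)·!10 = 1·1334961 = 1334961
  i=1: C(10,1)·!9 = 10·133496 = 1334960
  i=2: C(10,2)·!8 = 45·14833 = 667485
  i=3: C(10,3)·!7 = 120·1854 = 222480
  i=4: C(10,4)·!6 = 210·265 = 55650
  i=5: C(10,5)·!5 = 252·44 = 11088
  i=6: C(10,6)·!4 = 210·9 = 1890
  i=7: C(10,7)·!3 = 120·2 = 240
  i=8: C(10,8)·!2 = 45·1 = 45
Total = 3628799.

3628799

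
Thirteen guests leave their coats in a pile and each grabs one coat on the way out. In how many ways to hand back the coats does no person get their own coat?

2290792932

Use !n = n·!(n-1) + (-1)^n.
!13 = 13·176214841 - 1 = 2290792932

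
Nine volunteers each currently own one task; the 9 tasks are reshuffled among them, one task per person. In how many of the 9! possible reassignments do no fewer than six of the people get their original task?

205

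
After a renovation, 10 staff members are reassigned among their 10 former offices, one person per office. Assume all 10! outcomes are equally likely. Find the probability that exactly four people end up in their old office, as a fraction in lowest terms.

53/3456

Favorable outcomes: C(10,4)·!6 = 210·265 = 55650.
Total outcomes: 10! = 3628800.
Probability = 55650/3628800 = 53/3456.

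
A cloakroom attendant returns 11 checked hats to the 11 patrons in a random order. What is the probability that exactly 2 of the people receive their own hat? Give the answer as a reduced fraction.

Favorable outcomes: C(11,2)·!9 = 55·133496 = 7342280.
Total outcomes: 11! = 39916800.
Probability = 7342280/39916800 = 16687/90720.

16687/90720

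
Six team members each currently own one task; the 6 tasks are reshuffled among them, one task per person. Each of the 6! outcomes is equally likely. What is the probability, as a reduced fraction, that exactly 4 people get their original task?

1/48

Favorable outcomes: C(6,4)·!2 = 15·1 = 15.
Total outcomes: 6! = 720.
Probability = 15/720 = 1/48.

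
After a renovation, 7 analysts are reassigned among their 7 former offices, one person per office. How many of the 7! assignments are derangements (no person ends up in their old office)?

1854

The subfactorial !7 = [7!/e] (nearest integer).
7! = 5040, and 5040/e ≈ 1854.11, so !7 = 1854.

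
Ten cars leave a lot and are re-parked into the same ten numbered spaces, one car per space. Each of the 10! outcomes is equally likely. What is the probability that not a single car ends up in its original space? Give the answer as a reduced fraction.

16481/44800

Favorable outcomes: !10 = 1334961.
Total outcomes: 10! = 3628800.
Probability = 1334961/3628800 = 16481/44800.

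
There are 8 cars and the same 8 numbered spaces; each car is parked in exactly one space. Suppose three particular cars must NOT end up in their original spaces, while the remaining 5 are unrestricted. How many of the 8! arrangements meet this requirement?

Inclusion-exclusion on the 3 forbidden self-matches:
Σ_{j=0}^{3} (-1)^j C(3,j)(8-j)!
= C(3,0)·8! - C(3,1)·7! + C(3,2)·6! - C(3,3)·5!
= 40320 - 15120 + 2160 - 120
= 27240

27240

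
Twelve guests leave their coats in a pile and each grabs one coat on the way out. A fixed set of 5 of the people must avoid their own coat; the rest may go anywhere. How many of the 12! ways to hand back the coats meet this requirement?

Inclusion-exclusion on the 5 forbidden self-matches:
Σ_{j=0}^{5} (-1)^j C(5,j)(12-j)!
= C(5,0)·12! - C(5,1)·11! + C(5,2)·10! - C(5,3)·9! + C(5,4)·8! - C(5,5)·7!
= 479001600 - 199584000 + 36288000 - 3628800 + 201600 - 5040
= 312273360

312273360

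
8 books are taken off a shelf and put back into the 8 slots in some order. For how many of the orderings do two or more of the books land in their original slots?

10655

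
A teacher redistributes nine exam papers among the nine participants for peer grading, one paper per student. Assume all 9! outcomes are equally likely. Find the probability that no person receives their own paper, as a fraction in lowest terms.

Favorable outcomes: !9 = 133496.
Total outcomes: 9! = 362880.
Probability = 133496/362880 = 16687/45360.

16687/45360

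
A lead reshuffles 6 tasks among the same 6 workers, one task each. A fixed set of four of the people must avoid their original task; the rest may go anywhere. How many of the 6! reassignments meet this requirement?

Inclusion-exclusion on the 4 forbidden self-matches:
Σ_{j=0}^{4} (-1)^j C(4,j)(6-j)!
= C(4,0)·6! - C(4,1)·5! + C(4,2)·4! - C(4,3)·3! + C(4,4)·2!
= 720 - 480 + 144 - 24 + 2
= 362

362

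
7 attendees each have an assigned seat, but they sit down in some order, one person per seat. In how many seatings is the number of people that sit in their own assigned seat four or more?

# with exactly i fixed is C(7,i)·!(7-i); sum over i=4..7:
  i=4: C(7,4)·!3 = 35·2 = 70
  i=5: C(7,5)·!2 = 21·1 = 21
  i=6: C(7,6)·!1 = 7·0 = 0
  i=7: C(7,7)·!0 = 1·1 = 1
Total = 92.

92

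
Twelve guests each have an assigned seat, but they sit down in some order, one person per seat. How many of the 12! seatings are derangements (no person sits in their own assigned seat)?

176214841

Recurrence: !12 = 12·!11 + (-1)^12.
!12 = 12·14684570 + 1 = 176214841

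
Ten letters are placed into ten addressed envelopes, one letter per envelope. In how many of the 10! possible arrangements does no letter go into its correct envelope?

1334961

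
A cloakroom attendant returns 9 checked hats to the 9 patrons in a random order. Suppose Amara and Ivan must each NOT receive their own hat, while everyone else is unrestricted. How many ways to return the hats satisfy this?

287280

Inclusion-exclusion on the 2 forbidden self-matches:
Σ_{j=0}^{2} (-1)^j C(2,j)(9-j)!
= C(2,0)·9! - C(2,1)·8! + C(2,2)·7!
= 362880 - 80640 + 5040
= 287280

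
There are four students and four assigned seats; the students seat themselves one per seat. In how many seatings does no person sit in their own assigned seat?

9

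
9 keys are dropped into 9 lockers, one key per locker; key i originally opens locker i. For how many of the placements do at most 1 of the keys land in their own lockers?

# with exactly i fixed is C(9,i)·!(9-i); sum over i=0..1:
  i=0: C(9,0)·!9 = 1·133496 = 133496
  i=1: C(9,1)·!8 = 9·14833 = 133497
Total = 266993.

266993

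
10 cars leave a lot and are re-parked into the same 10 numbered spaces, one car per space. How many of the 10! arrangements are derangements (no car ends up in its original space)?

By inclusion-exclusion, !10 = Σ (-1)^k · 10!/k! for k=0..10
= 10! - 10!/1! + 10!/2! - 10!/3! + 10!/4! - 10!/5! + 10!/6! - 10!/7! + 10!/8! - 10!/9! + 10!/10!
= 3628800 - 3628800 + 1814400 - 604800 + 151200 - 30240 + 5040 - 720 + 90 - 10 + 1
= 1334961

1334961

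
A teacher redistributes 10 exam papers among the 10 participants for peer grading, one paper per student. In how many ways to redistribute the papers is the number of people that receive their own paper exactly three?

Choose which 3 of the 10 are fixed: C(10,3) = 120.
The other 7 form a derangement: !7 = 1854.
Total: 120 × 1854 = 222480.

222480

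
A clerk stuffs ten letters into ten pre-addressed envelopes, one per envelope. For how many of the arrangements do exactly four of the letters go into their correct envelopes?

55650

Choose which 4 of the 10 are fixed: C(10,4) = 210.
The remaining 6 must be deranged: !6 = 265.
Total: 210 × 265 = 55650.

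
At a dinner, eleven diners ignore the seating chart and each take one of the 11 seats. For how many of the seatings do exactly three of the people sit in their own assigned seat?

2447445

Pick the 3 fixed positions: C(11,3) = 165 ways.
The other 8 form a derangement: !8 = 14833.
Total: 165 × 14833 = 2447445.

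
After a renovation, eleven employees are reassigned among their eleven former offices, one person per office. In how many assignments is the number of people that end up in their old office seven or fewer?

Sum C(11,i)·!(11-i) for i = 0..7:
  i=0: C(11,0)·!11 = 1·14684570 = 14684570
  i=1: C(11,1)·!10 = 11·1334961 = 14684571
  i=2: C(11,2)·!9 = 55·133496 = 7342280
  i=3: C(11,3)·!8 = 165·14833 = 2447445
  i=4: C(11,4)·!7 = 330·1854 = 611820
  i=5: C(11,5)·!6 = 462·265 = 122430
  i=6: C(11,6)·!5 = 462·44 = 20328
  i=7: C(11,7)·!4 = 330·9 = 2970
Total = 39916414.

39916414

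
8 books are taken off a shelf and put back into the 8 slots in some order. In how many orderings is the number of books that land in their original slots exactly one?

14832

Choose which one of the 8 is fixed: C(8,1) = 8.
The remaining 7 must be deranged: !7 = 1854.
Total: 8 × 1854 = 14832.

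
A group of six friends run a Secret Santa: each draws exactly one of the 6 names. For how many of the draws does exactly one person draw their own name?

264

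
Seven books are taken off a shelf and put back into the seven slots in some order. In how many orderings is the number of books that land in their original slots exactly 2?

Choose which 2 of the 7 are fixed: C(7,2) = 21.
The remaining 5 must be deranged: !5 = 44.
Total: 21 × 44 = 924.

924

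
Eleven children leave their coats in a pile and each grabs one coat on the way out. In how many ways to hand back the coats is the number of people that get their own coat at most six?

# with exactly i fixed is C(11,i)·!(11-i); sum over i=0..6:
  i=0: C(11,0)·!11 = 1·14684570 = 14684570
  i=1: C(11,1)·!10 = 11·1334961 = 14684571
  i=2: C(11,2)·!9 = 55·133496 = 7342280
  i=3: C(11,3)·!8 = 165·14833 = 2447445
  i=4: C(11,4)·!7 = 330·1854 = 611820
  i=5: C(11,5)·!6 = 462·265 = 122430
  i=6: C(11,6)·!5 = 462·44 = 20328
Total = 39913444.

39913444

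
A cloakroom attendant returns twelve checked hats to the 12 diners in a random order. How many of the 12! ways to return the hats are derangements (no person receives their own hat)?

176214841

Use !n = n·!(n-1) + (-1)^n.
!12 = 12·14684570 + 1 = 176214841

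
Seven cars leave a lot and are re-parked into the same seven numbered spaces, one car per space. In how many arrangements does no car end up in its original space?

1854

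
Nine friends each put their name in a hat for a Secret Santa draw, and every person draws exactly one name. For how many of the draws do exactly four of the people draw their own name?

5544

Choose which 4 of the 9 are fixed: C(9,4) = 126.
The other 5 form a derangement: !5 = 44.
Total: 126 × 44 = 5544.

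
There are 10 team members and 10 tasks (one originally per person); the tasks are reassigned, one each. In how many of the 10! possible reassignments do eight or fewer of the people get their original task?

Sum C(10,i)·!(10-i) for i = 0..8:
  i=0: C(10,0)·!10 = 1·1334961 = 1334961
  i=1: C(10,1)·!9 = 10·133496 = 1334960
  i=2: C(10,2)·!8 = 45·14833 = 667485
  i=3: C(10,3)·!7 = 120·1854 = 222480
  i=4: C(10,4)·!6 = 210·265 = 55650
  i=5: C(10,5)·!5 = 252·44 = 11088
  i=6: C(10,6)·!4 = 210·9 = 1890
  i=7: C(10,7)·!3 = 120·2 = 240
  i=8: C(10,8)·!2 = 45·1 = 45
Total = 3628799.

3628799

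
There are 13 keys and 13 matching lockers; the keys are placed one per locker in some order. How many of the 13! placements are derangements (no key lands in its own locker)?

The subfactorial !13 = [13!/e] (nearest integer).
13! = 6227020800, and 6227020800/e ≈ 2290792932.07, so !13 = 2290792932.

2290792932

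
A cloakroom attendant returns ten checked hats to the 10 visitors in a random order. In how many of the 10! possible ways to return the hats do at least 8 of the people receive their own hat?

Sum C(10,i)·!(10-i) for i = 8..10:
  i=8: C(10,8)·!2 = 45·1 = 45
  i=9: C(10,9)·!1 = 10·0 = 0
  i=10: C(10,10)·!0 = 1·1 = 1
Total = 46.

46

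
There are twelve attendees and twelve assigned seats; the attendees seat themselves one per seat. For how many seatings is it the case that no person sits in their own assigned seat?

The subfactorial !12 = [12!/e] (nearest integer).
12! = 479001600, and 479001600/e ≈ 176214840.93, so !12 = 176214841.

176214841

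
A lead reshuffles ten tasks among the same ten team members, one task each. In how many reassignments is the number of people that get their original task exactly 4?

55650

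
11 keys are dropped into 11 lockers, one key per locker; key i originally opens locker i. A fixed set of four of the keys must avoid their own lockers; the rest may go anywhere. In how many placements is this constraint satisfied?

27422640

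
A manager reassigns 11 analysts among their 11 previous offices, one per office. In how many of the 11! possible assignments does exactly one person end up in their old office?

Pick the single fixed position: C(11,1) = 11 ways.
The remaining 10 must be deranged: !10 = 1334961.
Total: 11 × 1334961 = 14684571.

14684571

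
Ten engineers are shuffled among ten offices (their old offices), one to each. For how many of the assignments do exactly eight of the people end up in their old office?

45

Choose which 8 of the 10 are fixed: C(10,8) = 45.
The other 2 form a derangement: !2 = 1.
Total: 45 × 1 = 45.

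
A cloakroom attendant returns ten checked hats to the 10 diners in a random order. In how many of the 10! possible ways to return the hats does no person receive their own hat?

1334961

Recurrence: !10 = 10·!9 + (-1)^10.
!10 = 10·133496 + 1 = 1334961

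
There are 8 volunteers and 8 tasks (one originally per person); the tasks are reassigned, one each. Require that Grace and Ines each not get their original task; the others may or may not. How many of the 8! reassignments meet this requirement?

Inclusion-exclusion on the 2 forbidden self-matches:
Σ_{j=0}^{2} (-1)^j C(2,j)(8-j)!
= C(2,0)·8! - C(2,1)·7! + C(2,2)·6!
= 40320 - 10080 + 720
= 30960

30960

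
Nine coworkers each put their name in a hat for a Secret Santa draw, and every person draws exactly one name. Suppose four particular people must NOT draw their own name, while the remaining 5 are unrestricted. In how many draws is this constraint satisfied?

229080

Let A_j be the event that the j-th constrained one is fixed. By inclusion-exclusion over the 4 events:
Σ_{j=0}^{4} (-1)^j C(4,j)(9-j)!
= C(4,0)·9! - C(4,1)·8! + C(4,2)·7! - C(4,3)·6! + C(4,4)·5!
= 362880 - 161280 + 30240 - 2880 + 120
= 229080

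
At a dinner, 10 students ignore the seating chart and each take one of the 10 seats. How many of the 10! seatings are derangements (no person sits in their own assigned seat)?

!10 = 10! · Σ_{k=0}^{10} (-1)^k/k!
= 10! - 10!/1! + 10!/2! - 10!/3! + 10!/4! - 10!/5! + 10!/6! - 10!/7! + 10!/8! - 10!/9! + 10!/10!
= 3628800 - 3628800 + 1814400 - 604800 + 151200 - 30240 + 5040 - 720 + 90 - 10 + 1
= 1334961

1334961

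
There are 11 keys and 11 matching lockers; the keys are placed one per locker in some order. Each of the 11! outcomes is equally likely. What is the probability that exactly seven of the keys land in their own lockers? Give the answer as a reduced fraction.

Favorable outcomes: C(11,7)·!4 = 330·9 = 2970.
Total outcomes: 11! = 39916800.
Probability = 2970/39916800 = 1/13440.

1/13440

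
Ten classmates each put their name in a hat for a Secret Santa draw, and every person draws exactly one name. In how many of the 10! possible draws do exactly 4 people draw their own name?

Choose which 4 of the 10 are fixed: C(10,4) = 210.
The remaining 6 must be deranged: !6 = 265.
Total: 210 × 265 = 55650.

55650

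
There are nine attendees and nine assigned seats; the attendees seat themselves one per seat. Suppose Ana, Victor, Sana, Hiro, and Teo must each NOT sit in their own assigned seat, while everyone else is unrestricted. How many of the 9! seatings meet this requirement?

205056

Let A_j be the event that the j-th constrained one is fixed. By inclusion-exclusion over the 5 events:
Σ_{j=0}^{5} (-1)^j C(5,j)(9-j)!
= C(5,0)·9! - C(5,1)·8! + C(5,2)·7! - C(5,3)·6! + C(5,4)·5! - C(5,5)·4!
= 362880 - 201600 + 50400 - 7200 + 600 - 24
= 205056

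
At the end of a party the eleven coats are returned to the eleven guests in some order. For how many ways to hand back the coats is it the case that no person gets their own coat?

14684570

Recurrence: !11 = 11·!10 + (-1)^11.
!11 = 11·1334961 - 1 = 14684570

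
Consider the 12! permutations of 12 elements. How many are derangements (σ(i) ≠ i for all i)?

Recurrence: !12 = 11·(!11 + !10).
!12 = 11·(14684570 + 1334961) = 11·16019531 = 176214841

176214841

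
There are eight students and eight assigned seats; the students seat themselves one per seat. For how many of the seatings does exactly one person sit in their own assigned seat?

14832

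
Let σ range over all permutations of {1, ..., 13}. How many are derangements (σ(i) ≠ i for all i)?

Use !n = (n-1)(!(n-1) + !(n-2)).
!13 = 12·(176214841 + 14684570) = 12·190899411 = 2290792932

2290792932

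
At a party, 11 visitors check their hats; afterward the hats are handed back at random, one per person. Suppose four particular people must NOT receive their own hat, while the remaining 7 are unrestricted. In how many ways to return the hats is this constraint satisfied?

27422640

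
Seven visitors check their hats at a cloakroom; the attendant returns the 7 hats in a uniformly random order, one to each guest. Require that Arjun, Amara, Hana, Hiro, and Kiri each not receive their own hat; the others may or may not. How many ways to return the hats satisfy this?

Inclusion-exclusion on the 5 forbidden self-matches:
Σ_{j=0}^{5} (-1)^j C(5,j)(7-j)!
= C(5,0)·7! - C(5,1)·6! + C(5,2)·5! - C(5,3)·4! + C(5,4)·3! - C(5,5)·2!
= 5040 - 3600 + 1200 - 240 + 30 - 2
= 2428

2428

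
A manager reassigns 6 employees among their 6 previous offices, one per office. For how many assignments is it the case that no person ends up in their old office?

!6 = 6! · Σ_{k=0}^{6} (-1)^k/k!
= 6! - 6!/1! + 6!/2! - 6!/3! + 6!/4! - 6!/5! + 6!/6!
= 720 - 720 + 360 - 120 + 30 - 6 + 1
= 265

265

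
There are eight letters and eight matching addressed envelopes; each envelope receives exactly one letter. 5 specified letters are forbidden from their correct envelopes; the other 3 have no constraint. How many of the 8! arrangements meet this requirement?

21234

Let A_j be the event that the j-th constrained one is fixed. By inclusion-exclusion over the 5 events:
Σ_{j=0}^{5} (-1)^j C(5,j)(8-j)!
= C(5,0)·8! - C(5,1)·7! + C(5,2)·6! - C(5,3)·5! + C(5,4)·4! - C(5,5)·3!
= 40320 - 25200 + 7200 - 1200 + 120 - 6
= 21234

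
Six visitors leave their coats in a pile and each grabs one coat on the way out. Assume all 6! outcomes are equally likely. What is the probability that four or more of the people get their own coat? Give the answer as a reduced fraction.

Favorable outcomes: Σ_{i≥4} C(6,i)·!(6-i) = 15·1 + 6·0 + 1·1 = 16.
Total outcomes: 6! = 720.
Probability = 16/720 = 1/45.

1/45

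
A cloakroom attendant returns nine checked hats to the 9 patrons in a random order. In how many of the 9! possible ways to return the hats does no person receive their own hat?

Use !n = (n-1)(!(n-1) + !(n-2)).
!9 = 8·(14833 + 1854) = 8·16687 = 133496

133496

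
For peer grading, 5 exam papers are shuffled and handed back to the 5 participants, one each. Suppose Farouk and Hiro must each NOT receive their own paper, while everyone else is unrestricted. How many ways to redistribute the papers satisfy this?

78

Inclusion-exclusion on the 2 forbidden self-matches:
Σ_{j=0}^{2} (-1)^j C(2,j)(5-j)!
= C(2,0)·5! - C(2,1)·4! + C(2,2)·3!
= 120 - 48 + 6
= 78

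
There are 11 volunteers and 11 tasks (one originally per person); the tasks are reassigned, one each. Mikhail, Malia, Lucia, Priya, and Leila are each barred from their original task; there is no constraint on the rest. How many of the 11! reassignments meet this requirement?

25022880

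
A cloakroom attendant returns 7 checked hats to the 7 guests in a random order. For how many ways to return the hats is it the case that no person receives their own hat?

1854

!7 is the nearest integer to 7!/e.
7! = 5040, and 5040/e ≈ 1854.11, so !7 = 1854.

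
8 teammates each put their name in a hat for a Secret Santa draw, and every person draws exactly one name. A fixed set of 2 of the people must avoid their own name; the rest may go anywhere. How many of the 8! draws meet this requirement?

30960

Inclusion-exclusion on the 2 forbidden self-matches:
Σ_{j=0}^{2} (-1)^j C(2,j)(8-j)!
= C(2,0)·8! - C(2,1)·7! + C(2,2)·6!
= 40320 - 10080 + 720
= 30960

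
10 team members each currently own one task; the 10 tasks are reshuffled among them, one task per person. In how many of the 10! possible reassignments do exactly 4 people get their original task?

55650

Pick the 4 fixed positions: C(10,4) = 210 ways.
The remaining 6 must be deranged: !6 = 265.
Total: 210 × 265 = 55650.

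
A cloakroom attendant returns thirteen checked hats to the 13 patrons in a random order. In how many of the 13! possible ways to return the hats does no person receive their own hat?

2290792932

!13 is the nearest integer to 13!/e.
13! = 6227020800, and 6227020800/e ≈ 2290792932.07, so !13 = 2290792932.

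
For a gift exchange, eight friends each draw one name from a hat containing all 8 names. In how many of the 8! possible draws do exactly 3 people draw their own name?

Choose which 3 of the 8 are fixed: C(8,3) = 56.
The other 5 form a derangement: !5 = 44.
Total: 56 × 44 = 2464.

2464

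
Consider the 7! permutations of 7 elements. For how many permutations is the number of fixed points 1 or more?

3186

Sum C(7,i)·!(7-i) for i = 1..7:
  i=1: C(7,1)·!6 = 7·265 = 1855
  i=2: C(7,2)·!5 = 21·44 = 924
  i=3: C(7,3)·!4 = 35·9 = 315
  i=4: C(7,4)·!3 = 35·2 = 70
  i=5: C(7,5)·!2 = 21·1 = 21
  i=6: C(7,6)·!1 = 7·0 = 0
  i=7: C(7,7)·!0 = 1·1 = 1
Total = 3186.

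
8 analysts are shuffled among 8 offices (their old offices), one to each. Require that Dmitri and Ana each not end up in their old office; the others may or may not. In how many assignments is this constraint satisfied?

30960

Let A_j be the event that the j-th constrained one is fixed. By inclusion-exclusion over the 2 events:
Σ_{j=0}^{2} (-1)^j C(2,j)(8-j)!
= C(2,0)·8! - C(2,1)·7! + C(2,2)·6!
= 40320 - 10080 + 720
= 30960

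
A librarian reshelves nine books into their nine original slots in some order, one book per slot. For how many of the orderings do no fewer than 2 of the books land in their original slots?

Sum C(9,i)·!(9-i) for i = 2..9:
  i=2: C(9,2)·!7 = 36·1854 = 66744
  i=3: C(9,3)·!6 = 84·265 = 22260
  i=4: C(9,4)·!5 = 126·44 = 5544
  i=5: C(9,5)·!4 = 126·9 = 1134
  i=6: C(9,6)·!3 = 84·2 = 168
  i=7: C(9,7)·!2 = 36·1 = 36
  i=8: C(9,8)·!1 = 9·0 = 0
  i=9: C(9,9)·!0 = 1·1 = 1
Total = 95887.

95887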